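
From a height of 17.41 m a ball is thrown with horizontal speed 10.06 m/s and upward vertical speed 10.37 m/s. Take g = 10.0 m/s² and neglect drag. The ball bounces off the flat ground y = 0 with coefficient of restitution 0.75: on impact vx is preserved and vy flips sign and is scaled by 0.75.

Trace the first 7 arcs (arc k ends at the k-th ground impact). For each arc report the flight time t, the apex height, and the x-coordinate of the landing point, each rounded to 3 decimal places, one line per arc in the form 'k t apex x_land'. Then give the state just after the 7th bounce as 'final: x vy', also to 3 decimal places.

1 3.172 22.787 31.908
2 3.202 12.818 64.122
3 2.402 7.210 88.283
4 1.801 4.056 106.403
5 1.351 2.281 119.994
6 1.013 1.283 130.187
7 0.760 0.722 137.831
final: 137.831 2.850

Arc 1: start y=17.410, vy=10.370 → t=3.172, apex=22.787, x_land=31.908, impact vy=-21.348
  bounce: vy ← 0.75·21.348 = 16.011
Arc 2: start y=0.000, vy=16.011 → t=3.202, apex=12.818, x_land=64.122, impact vy=-16.011
  bounce: vy ← 0.75·16.011 = 12.008
Arc 3: start y=0.000, vy=12.008 → t=2.402, apex=7.210, x_land=88.283, impact vy=-12.008
  bounce: vy ← 0.75·12.008 = 9.006
Arc 4: start y=0.000, vy=9.006 → t=1.801, apex=4.056, x_land=106.403, impact vy=-9.006
  bounce: vy ← 0.75·9.006 = 6.755
Arc 5: start y=0.000, vy=6.755 → t=1.351, apex=2.281, x_land=119.994, impact vy=-6.755
  bounce: vy ← 0.75·6.755 = 5.066
Arc 6: start y=0.000, vy=5.066 → t=1.013, apex=1.283, x_land=130.187, impact vy=-5.066
  bounce: vy ← 0.75·5.066 = 3.799
Arc 7: start y=0.000, vy=3.799 → t=0.760, apex=0.722, x_land=137.831, impact vy=-3.799
  bounce: vy ← 0.75·3.799 = 2.850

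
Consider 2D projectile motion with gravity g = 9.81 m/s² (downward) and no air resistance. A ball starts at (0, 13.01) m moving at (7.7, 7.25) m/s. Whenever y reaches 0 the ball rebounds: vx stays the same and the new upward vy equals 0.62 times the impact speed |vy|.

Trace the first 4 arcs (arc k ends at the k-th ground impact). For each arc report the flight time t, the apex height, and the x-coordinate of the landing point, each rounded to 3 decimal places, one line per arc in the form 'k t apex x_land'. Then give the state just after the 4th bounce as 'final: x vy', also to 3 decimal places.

Arc 1: start y=13.010, vy=7.250 → t=2.527, apex=15.689, x_land=19.462, impact vy=-17.545
  bounce: vy ← 0.62·17.545 = 10.878
Arc 2: start y=0.000, vy=10.878 → t=2.218, apex=6.031, x_land=36.538, impact vy=-10.878
  bounce: vy ← 0.62·10.878 = 6.744
Arc 3: start y=0.000, vy=6.744 → t=1.375, apex=2.318, x_land=47.125, impact vy=-6.744
  bounce: vy ← 0.62·6.744 = 4.181
Arc 4: start y=0.000, vy=4.181 → t=0.852, apex=0.891, x_land=53.689, impact vy=-4.181
  bounce: vy ← 0.62·4.181 = 2.592

1 2.527 15.689 19.462
2 2.218 6.031 36.538
3 1.375 2.318 47.125
4 0.852 0.891 53.689
final: 53.689 2.592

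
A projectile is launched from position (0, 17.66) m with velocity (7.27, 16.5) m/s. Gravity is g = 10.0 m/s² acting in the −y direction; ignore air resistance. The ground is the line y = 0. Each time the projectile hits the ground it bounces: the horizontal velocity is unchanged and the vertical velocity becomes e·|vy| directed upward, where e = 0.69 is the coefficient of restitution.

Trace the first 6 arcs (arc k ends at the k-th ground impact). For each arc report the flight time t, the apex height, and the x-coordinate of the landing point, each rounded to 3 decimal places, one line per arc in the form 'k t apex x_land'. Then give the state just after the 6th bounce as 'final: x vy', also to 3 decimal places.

1 4.151 31.273 30.177
2 3.451 14.889 55.268
3 2.381 7.089 72.580
4 1.643 3.375 84.526
5 1.134 1.607 92.768
6 0.782 0.765 98.455
final: 98.455 2.699

Arc 1: start y=17.660, vy=16.500 → t=4.151, apex=31.273, x_land=30.177, impact vy=-25.009
  bounce: vy ← 0.69·25.009 = 17.256
Arc 2: start y=0.000, vy=17.256 → t=3.451, apex=14.889, x_land=55.268, impact vy=-17.256
  bounce: vy ← 0.69·17.256 = 11.907
Arc 3: start y=0.000, vy=11.907 → t=2.381, apex=7.089, x_land=72.580, impact vy=-11.907
  bounce: vy ← 0.69·11.907 = 8.216
Arc 4: start y=0.000, vy=8.216 → t=1.643, apex=3.375, x_land=84.526, impact vy=-8.216
  bounce: vy ← 0.69·8.216 = 5.669
Arc 5: start y=0.000, vy=5.669 → t=1.134, apex=1.607, x_land=92.768, impact vy=-5.669
  bounce: vy ← 0.69·5.669 = 3.911
Arc 6: start y=0.000, vy=3.911 → t=0.782, apex=0.765, x_land=98.455, impact vy=-3.911
  bounce: vy ← 0.69·3.911 = 2.699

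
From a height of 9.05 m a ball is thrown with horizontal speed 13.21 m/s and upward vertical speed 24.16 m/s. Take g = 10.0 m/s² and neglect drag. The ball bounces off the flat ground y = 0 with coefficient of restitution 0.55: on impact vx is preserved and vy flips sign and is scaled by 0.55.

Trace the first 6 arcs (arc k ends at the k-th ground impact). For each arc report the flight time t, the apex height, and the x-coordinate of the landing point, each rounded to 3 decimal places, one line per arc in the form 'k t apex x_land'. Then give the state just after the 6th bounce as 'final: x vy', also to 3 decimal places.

1 5.181 38.235 68.445
2 3.042 11.566 108.628
3 1.673 3.499 130.729
4 0.920 1.058 142.884
5 0.506 0.320 149.570
6 0.278 0.097 153.247
final: 153.247 0.765

Arc 1: start y=9.050, vy=24.160 → t=5.181, apex=38.235, x_land=68.445, impact vy=-27.653
  bounce: vy ← 0.55·27.653 = 15.209
Arc 2: start y=0.000, vy=15.209 → t=3.042, apex=11.566, x_land=108.628, impact vy=-15.209
  bounce: vy ← 0.55·15.209 = 8.365
Arc 3: start y=0.000, vy=8.365 → t=1.673, apex=3.499, x_land=130.729, impact vy=-8.365
  bounce: vy ← 0.55·8.365 = 4.601
Arc 4: start y=0.000, vy=4.601 → t=0.920, apex=1.058, x_land=142.884, impact vy=-4.601
  bounce: vy ← 0.55·4.601 = 2.530
Arc 5: start y=0.000, vy=2.530 → t=0.506, apex=0.320, x_land=149.570, impact vy=-2.530
  bounce: vy ← 0.55·2.530 = 1.392
Arc 6: start y=0.000, vy=1.392 → t=0.278, apex=0.097, x_land=153.247, impact vy=-1.392
  bounce: vy ← 0.55·1.392 = 0.765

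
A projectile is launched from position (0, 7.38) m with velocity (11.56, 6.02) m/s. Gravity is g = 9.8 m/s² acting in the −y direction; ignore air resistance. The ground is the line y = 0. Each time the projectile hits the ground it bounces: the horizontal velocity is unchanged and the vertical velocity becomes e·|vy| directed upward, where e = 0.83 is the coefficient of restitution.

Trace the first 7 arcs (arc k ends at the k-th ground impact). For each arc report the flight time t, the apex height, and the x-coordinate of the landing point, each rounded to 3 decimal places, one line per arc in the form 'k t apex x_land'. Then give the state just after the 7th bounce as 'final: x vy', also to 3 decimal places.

1 1.987 9.229 22.966
2 2.278 6.358 49.302
3 1.891 4.380 71.160
4 1.569 3.017 89.303
5 1.303 2.079 104.362
6 1.081 1.432 116.860
7 0.897 0.986 127.234
final: 127.234 3.650

Arc 1: start y=7.380, vy=6.020 → t=1.987, apex=9.229, x_land=22.966, impact vy=-13.449
  bounce: vy ← 0.83·13.449 = 11.163
Arc 2: start y=0.000, vy=11.163 → t=2.278, apex=6.358, x_land=49.302, impact vy=-11.163
  bounce: vy ← 0.83·11.163 = 9.265
Arc 3: start y=0.000, vy=9.265 → t=1.891, apex=4.380, x_land=71.160, impact vy=-9.265
  bounce: vy ← 0.83·9.265 = 7.690
Arc 4: start y=0.000, vy=7.690 → t=1.569, apex=3.017, x_land=89.303, impact vy=-7.690
  bounce: vy ← 0.83·7.690 = 6.383
Arc 5: start y=0.000, vy=6.383 → t=1.303, apex=2.079, x_land=104.362, impact vy=-6.383
  bounce: vy ← 0.83·6.383 = 5.298
Arc 6: start y=0.000, vy=5.298 → t=1.081, apex=1.432, x_land=116.860, impact vy=-5.298
  bounce: vy ← 0.83·5.298 = 4.397
Arc 7: start y=0.000, vy=4.397 → t=0.897, apex=0.986, x_land=127.234, impact vy=-4.397
  bounce: vy ← 0.83·4.397 = 3.650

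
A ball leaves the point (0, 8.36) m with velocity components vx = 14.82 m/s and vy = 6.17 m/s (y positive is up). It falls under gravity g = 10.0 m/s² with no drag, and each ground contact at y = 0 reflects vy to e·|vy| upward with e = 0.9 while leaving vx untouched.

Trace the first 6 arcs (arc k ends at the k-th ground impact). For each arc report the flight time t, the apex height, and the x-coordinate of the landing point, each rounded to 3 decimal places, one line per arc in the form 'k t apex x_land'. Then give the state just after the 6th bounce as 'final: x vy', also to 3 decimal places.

1 2.050 10.263 30.377
2 2.579 8.313 68.596
3 2.321 6.734 102.993
4 2.089 5.454 133.951
5 1.880 4.418 161.813
6 1.692 3.579 186.889
final: 186.889 7.614

Arc 1: start y=8.360, vy=6.170 → t=2.050, apex=10.263, x_land=30.377, impact vy=-14.327
  bounce: vy ← 0.9·14.327 = 12.894
Arc 2: start y=0.000, vy=12.894 → t=2.579, apex=8.313, x_land=68.596, impact vy=-12.894
  bounce: vy ← 0.9·12.894 = 11.605
Arc 3: start y=0.000, vy=11.605 → t=2.321, apex=6.734, x_land=102.993, impact vy=-11.605
  bounce: vy ← 0.9·11.605 = 10.445
Arc 4: start y=0.000, vy=10.445 → t=2.089, apex=5.454, x_land=133.951, impact vy=-10.445
  bounce: vy ← 0.9·10.445 = 9.400
Arc 5: start y=0.000, vy=9.400 → t=1.880, apex=4.418, x_land=161.813, impact vy=-9.400
  bounce: vy ← 0.9·9.400 = 8.460
Arc 6: start y=0.000, vy=8.460 → t=1.692, apex=3.579, x_land=186.889, impact vy=-8.460
  bounce: vy ← 0.9·8.460 = 7.614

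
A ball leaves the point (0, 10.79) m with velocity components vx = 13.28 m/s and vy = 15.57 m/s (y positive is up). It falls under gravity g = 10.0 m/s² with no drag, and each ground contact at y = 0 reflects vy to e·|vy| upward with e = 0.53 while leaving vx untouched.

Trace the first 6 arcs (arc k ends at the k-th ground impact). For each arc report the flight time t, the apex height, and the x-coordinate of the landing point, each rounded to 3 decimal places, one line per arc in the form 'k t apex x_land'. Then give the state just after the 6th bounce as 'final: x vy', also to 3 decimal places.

1 3.698 22.911 49.104
2 2.269 6.436 79.237
3 1.203 1.808 95.208
4 0.637 0.508 103.672
5 0.338 0.143 108.158
6 0.179 0.040 110.536
final: 110.536 0.474

Arc 1: start y=10.790, vy=15.570 → t=3.698, apex=22.911, x_land=49.104, impact vy=-21.406
  bounce: vy ← 0.53·21.406 = 11.345
Arc 2: start y=0.000, vy=11.345 → t=2.269, apex=6.436, x_land=79.237, impact vy=-11.345
  bounce: vy ← 0.53·11.345 = 6.013
Arc 3: start y=0.000, vy=6.013 → t=1.203, apex=1.808, x_land=95.208, impact vy=-6.013
  bounce: vy ← 0.53·6.013 = 3.187
Arc 4: start y=0.000, vy=3.187 → t=0.637, apex=0.508, x_land=103.672, impact vy=-3.187
  bounce: vy ← 0.53·3.187 = 1.689
Arc 5: start y=0.000, vy=1.689 → t=0.338, apex=0.143, x_land=108.158, impact vy=-1.689
  bounce: vy ← 0.53·1.689 = 0.895
Arc 6: start y=0.000, vy=0.895 → t=0.179, apex=0.040, x_land=110.536, impact vy=-0.895
  bounce: vy ← 0.53·0.895 = 0.474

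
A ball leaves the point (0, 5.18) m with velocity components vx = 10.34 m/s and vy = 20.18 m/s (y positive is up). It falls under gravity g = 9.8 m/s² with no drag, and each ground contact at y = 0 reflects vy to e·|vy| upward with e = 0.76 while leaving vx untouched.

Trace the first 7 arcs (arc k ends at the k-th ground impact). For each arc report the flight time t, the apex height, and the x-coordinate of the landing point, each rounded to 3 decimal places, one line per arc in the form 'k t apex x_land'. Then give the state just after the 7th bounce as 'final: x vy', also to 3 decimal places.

1 4.361 25.957 45.091
2 3.498 14.993 81.264
3 2.659 8.660 108.757
4 2.021 5.002 129.651
5 1.536 2.889 145.530
6 1.167 1.669 157.598
7 0.887 0.964 166.770
final: 166.770 3.303

Arc 1: start y=5.180, vy=20.180 → t=4.361, apex=25.957, x_land=45.091, impact vy=-22.556
  bounce: vy ← 0.76·22.556 = 17.142
Arc 2: start y=0.000, vy=17.142 → t=3.498, apex=14.993, x_land=81.264, impact vy=-17.142
  bounce: vy ← 0.76·17.142 = 13.028
Arc 3: start y=0.000, vy=13.028 → t=2.659, apex=8.660, x_land=108.757, impact vy=-13.028
  bounce: vy ← 0.76·13.028 = 9.901
Arc 4: start y=0.000, vy=9.901 → t=2.021, apex=5.002, x_land=129.651, impact vy=-9.901
  bounce: vy ← 0.76·9.901 = 7.525
Arc 5: start y=0.000, vy=7.525 → t=1.536, apex=2.889, x_land=145.530, impact vy=-7.525
  bounce: vy ← 0.76·7.525 = 5.719
Arc 6: start y=0.000, vy=5.719 → t=1.167, apex=1.669, x_land=157.598, impact vy=-5.719
  bounce: vy ← 0.76·5.719 = 4.346
Arc 7: start y=0.000, vy=4.346 → t=0.887, apex=0.964, x_land=166.770, impact vy=-4.346
  bounce: vy ← 0.76·4.346 = 3.303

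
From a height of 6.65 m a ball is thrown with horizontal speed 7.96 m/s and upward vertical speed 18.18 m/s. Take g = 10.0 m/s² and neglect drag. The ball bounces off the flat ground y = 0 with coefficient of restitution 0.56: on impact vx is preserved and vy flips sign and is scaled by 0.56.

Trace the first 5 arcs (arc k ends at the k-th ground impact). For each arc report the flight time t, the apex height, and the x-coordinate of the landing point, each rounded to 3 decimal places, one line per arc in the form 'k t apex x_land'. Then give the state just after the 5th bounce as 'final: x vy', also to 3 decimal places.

1 3.971 23.176 31.609
2 2.411 7.268 50.802
3 1.350 2.279 61.551
4 0.756 0.715 67.570
5 0.423 0.224 70.941
final: 70.941 1.186

Arc 1: start y=6.650, vy=18.180 → t=3.971, apex=23.176, x_land=31.609, impact vy=-21.529
  bounce: vy ← 0.56·21.529 = 12.056
Arc 2: start y=0.000, vy=12.056 → t=2.411, apex=7.268, x_land=50.802, impact vy=-12.056
  bounce: vy ← 0.56·12.056 = 6.752
Arc 3: start y=0.000, vy=6.752 → t=1.350, apex=2.279, x_land=61.551, impact vy=-6.752
  bounce: vy ← 0.56·6.752 = 3.781
Arc 4: start y=0.000, vy=3.781 → t=0.756, apex=0.715, x_land=67.570, impact vy=-3.781
  bounce: vy ← 0.56·3.781 = 2.117
Arc 5: start y=0.000, vy=2.117 → t=0.423, apex=0.224, x_land=70.941, impact vy=-2.117
  bounce: vy ← 0.56·2.117 = 1.186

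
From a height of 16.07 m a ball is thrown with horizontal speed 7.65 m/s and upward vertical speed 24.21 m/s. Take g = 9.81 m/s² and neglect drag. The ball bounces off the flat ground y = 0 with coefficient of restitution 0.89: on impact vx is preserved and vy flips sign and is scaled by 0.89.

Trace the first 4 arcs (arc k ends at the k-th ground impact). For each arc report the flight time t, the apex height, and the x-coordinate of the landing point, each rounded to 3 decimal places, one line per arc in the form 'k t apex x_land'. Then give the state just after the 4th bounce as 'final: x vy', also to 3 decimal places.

Arc 1: start y=16.070, vy=24.210 → t=5.528, apex=45.944, x_land=42.292, impact vy=-30.024
  bounce: vy ← 0.89·30.024 = 26.721
Arc 2: start y=0.000, vy=26.721 → t=5.448, apex=36.392, x_land=83.967, impact vy=-26.721
  bounce: vy ← 0.89·26.721 = 23.782
Arc 3: start y=0.000, vy=23.782 → t=4.848, apex=28.826, x_land=121.058, impact vy=-23.782
  bounce: vy ← 0.89·23.782 = 21.166
Arc 4: start y=0.000, vy=21.166 → t=4.315, apex=22.833, x_land=154.069, impact vy=-21.166
  bounce: vy ← 0.89·21.166 = 18.837

1 5.528 45.944 42.292
2 5.448 36.392 83.967
3 4.848 28.826 121.058
4 4.315 22.833 154.069
final: 154.069 18.837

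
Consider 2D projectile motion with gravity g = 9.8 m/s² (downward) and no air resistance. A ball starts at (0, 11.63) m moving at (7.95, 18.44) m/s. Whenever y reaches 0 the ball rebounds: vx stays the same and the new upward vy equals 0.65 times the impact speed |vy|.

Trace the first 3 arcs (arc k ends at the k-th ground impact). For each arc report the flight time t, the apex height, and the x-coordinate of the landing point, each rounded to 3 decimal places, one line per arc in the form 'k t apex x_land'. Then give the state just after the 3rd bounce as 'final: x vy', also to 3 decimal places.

Arc 1: start y=11.630, vy=18.440 → t=4.314, apex=28.979, x_land=34.292, impact vy=-23.832
  bounce: vy ← 0.65·23.832 = 15.491
Arc 2: start y=0.000, vy=15.491 → t=3.161, apex=12.243, x_land=59.426, impact vy=-15.491
  bounce: vy ← 0.65·15.491 = 10.069
Arc 3: start y=0.000, vy=10.069 → t=2.055, apex=5.173, x_land=75.763, impact vy=-10.069
  bounce: vy ← 0.65·10.069 = 6.545

1 4.314 28.979 34.292
2 3.161 12.243 59.426
3 2.055 5.173 75.763
final: 75.763 6.545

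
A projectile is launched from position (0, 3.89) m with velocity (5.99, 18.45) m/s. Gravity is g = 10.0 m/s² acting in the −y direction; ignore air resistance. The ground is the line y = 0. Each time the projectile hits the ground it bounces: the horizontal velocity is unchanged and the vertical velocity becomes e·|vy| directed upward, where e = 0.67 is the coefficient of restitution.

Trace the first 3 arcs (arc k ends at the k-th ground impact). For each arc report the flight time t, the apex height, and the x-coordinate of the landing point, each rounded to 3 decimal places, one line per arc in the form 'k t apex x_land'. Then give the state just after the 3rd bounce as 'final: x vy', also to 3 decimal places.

Arc 1: start y=3.890, vy=18.450 → t=3.890, apex=20.910, x_land=23.301, impact vy=-20.450
  bounce: vy ← 0.67·20.450 = 13.702
Arc 2: start y=0.000, vy=13.702 → t=2.740, apex=9.387, x_land=39.715, impact vy=-13.702
  bounce: vy ← 0.67·13.702 = 9.180
Arc 3: start y=0.000, vy=9.180 → t=1.836, apex=4.214, x_land=50.713, impact vy=-9.180
  bounce: vy ← 0.67·9.180 = 6.151

1 3.890 20.910 23.301
2 2.740 9.387 39.715
3 1.836 4.214 50.713
final: 50.713 6.151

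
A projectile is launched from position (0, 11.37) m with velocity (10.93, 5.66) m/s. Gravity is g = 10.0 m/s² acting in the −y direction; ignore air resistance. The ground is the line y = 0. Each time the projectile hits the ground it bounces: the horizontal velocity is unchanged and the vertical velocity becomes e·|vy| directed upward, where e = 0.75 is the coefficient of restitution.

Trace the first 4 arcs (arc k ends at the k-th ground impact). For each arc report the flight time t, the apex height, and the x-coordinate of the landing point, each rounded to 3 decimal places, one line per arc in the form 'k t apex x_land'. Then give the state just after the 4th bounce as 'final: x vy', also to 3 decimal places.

Arc 1: start y=11.370, vy=5.660 → t=2.177, apex=12.972, x_land=23.791, impact vy=-16.107
  bounce: vy ← 0.75·16.107 = 12.080
Arc 2: start y=0.000, vy=12.080 → t=2.416, apex=7.297, x_land=50.199, impact vy=-12.080
  bounce: vy ← 0.75·12.080 = 9.060
Arc 3: start y=0.000, vy=9.060 → t=1.812, apex=4.104, x_land=70.004, impact vy=-9.060
  bounce: vy ← 0.75·9.060 = 6.795
Arc 4: start y=0.000, vy=6.795 → t=1.359, apex=2.309, x_land=84.859, impact vy=-6.795
  bounce: vy ← 0.75·6.795 = 5.096

1 2.177 12.972 23.791
2 2.416 7.297 50.199
3 1.812 4.104 70.004
4 1.359 2.309 84.859
final: 84.859 5.096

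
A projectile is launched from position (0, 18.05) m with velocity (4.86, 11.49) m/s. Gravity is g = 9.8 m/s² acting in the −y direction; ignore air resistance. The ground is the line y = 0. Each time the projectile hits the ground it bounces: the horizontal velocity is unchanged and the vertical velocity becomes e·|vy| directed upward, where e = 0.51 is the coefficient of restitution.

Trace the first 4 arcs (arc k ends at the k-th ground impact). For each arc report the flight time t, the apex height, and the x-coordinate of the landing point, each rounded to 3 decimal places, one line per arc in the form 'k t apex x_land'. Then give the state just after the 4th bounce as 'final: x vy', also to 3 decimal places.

Arc 1: start y=18.050, vy=11.490 → t=3.422, apex=24.786, x_land=16.629, impact vy=-22.041
  bounce: vy ← 0.51·22.041 = 11.241
Arc 2: start y=0.000, vy=11.241 → t=2.294, apex=6.447, x_land=27.778, impact vy=-11.241
  bounce: vy ← 0.51·11.241 = 5.733
Arc 3: start y=0.000, vy=5.733 → t=1.170, apex=1.677, x_land=33.464, impact vy=-5.733
  bounce: vy ← 0.51·5.733 = 2.924
Arc 4: start y=0.000, vy=2.924 → t=0.597, apex=0.436, x_land=36.364, impact vy=-2.924
  bounce: vy ← 0.51·2.924 = 1.491

1 3.422 24.786 16.629
2 2.294 6.447 27.778
3 1.170 1.677 33.464
4 0.597 0.436 36.364
final: 36.364 1.491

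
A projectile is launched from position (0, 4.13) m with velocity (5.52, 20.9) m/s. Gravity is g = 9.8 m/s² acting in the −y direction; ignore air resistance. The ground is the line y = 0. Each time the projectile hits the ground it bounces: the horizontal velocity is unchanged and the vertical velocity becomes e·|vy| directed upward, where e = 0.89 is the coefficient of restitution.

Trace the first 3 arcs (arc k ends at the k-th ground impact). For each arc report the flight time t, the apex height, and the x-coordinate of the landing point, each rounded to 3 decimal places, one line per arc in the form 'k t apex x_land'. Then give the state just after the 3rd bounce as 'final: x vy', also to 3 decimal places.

Arc 1: start y=4.130, vy=20.900 → t=4.455, apex=26.416, x_land=24.589, impact vy=-22.754
  bounce: vy ← 0.89·22.754 = 20.251
Arc 2: start y=0.000, vy=20.251 → t=4.133, apex=20.924, x_land=47.403, impact vy=-20.251
  bounce: vy ← 0.89·20.251 = 18.024
Arc 3: start y=0.000, vy=18.024 → t=3.678, apex=16.574, x_land=67.707, impact vy=-18.024
  bounce: vy ← 0.89·18.024 = 16.041

1 4.455 26.416 24.589
2 4.133 20.924 47.403
3 3.678 16.574 67.707
final: 67.707 16.041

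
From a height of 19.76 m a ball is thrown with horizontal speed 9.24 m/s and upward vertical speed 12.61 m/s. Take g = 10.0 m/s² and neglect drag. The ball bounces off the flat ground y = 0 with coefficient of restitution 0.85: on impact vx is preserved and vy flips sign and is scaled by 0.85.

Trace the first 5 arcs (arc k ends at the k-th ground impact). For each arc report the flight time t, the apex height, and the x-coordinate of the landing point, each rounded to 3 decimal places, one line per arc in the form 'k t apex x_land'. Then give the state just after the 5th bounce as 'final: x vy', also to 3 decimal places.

Arc 1: start y=19.760, vy=12.610 → t=3.615, apex=27.711, x_land=33.404, impact vy=-23.542
  bounce: vy ← 0.85·23.542 = 20.010
Arc 2: start y=0.000, vy=20.010 → t=4.002, apex=20.021, x_land=70.383, impact vy=-20.010
  bounce: vy ← 0.85·20.010 = 17.009
Arc 3: start y=0.000, vy=17.009 → t=3.402, apex=14.465, x_land=101.816, impact vy=-17.009
  bounce: vy ← 0.85·17.009 = 14.458
Arc 4: start y=0.000, vy=14.458 → t=2.892, apex=10.451, x_land=128.533, impact vy=-14.458
  bounce: vy ← 0.85·14.458 = 12.289
Arc 5: start y=0.000, vy=12.289 → t=2.458, apex=7.551, x_land=151.243, impact vy=-12.289
  bounce: vy ← 0.85·12.289 = 10.446

1 3.615 27.711 33.404
2 4.002 20.021 70.383
3 3.402 14.465 101.816
4 2.892 10.451 128.533
5 2.458 7.551 151.243
final: 151.243 10.446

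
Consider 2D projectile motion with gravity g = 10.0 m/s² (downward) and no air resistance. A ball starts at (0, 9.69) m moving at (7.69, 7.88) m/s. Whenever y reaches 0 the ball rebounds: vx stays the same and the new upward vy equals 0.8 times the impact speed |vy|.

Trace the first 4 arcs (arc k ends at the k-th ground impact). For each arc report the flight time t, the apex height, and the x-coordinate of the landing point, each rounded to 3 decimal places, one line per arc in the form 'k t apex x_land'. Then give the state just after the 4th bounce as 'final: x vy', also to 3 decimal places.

Arc 1: start y=9.690, vy=7.880 → t=2.388, apex=12.795, x_land=18.361, impact vy=-15.997
  bounce: vy ← 0.8·15.997 = 12.797
Arc 2: start y=0.000, vy=12.797 → t=2.559, apex=8.189, x_land=38.044, impact vy=-12.797
  bounce: vy ← 0.8·12.797 = 10.238
Arc 3: start y=0.000, vy=10.238 → t=2.048, apex=5.241, x_land=53.789, impact vy=-10.238
  bounce: vy ← 0.8·10.238 = 8.190
Arc 4: start y=0.000, vy=8.190 → t=1.638, apex=3.354, x_land=66.386, impact vy=-8.190
  bounce: vy ← 0.8·8.190 = 6.552

1 2.388 12.795 18.361
2 2.559 8.189 38.044
3 2.048 5.241 53.789
4 1.638 3.354 66.386
final: 66.386 6.552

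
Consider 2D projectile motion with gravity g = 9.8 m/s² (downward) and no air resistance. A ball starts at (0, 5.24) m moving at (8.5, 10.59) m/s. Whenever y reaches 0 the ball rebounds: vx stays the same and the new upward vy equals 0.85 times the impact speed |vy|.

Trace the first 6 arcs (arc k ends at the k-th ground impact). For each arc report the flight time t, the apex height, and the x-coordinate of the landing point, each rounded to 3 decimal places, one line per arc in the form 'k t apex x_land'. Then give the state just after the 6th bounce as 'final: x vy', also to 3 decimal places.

Arc 1: start y=5.240, vy=10.590 → t=2.576, apex=10.962, x_land=21.899, impact vy=-14.658
  bounce: vy ← 0.85·14.658 = 12.459
Arc 2: start y=0.000, vy=12.459 → t=2.543, apex=7.920, x_land=43.511, impact vy=-12.459
  bounce: vy ← 0.85·12.459 = 10.590
Arc 3: start y=0.000, vy=10.590 → t=2.161, apex=5.722, x_land=61.882, impact vy=-10.590
  bounce: vy ← 0.85·10.590 = 9.002
Arc 4: start y=0.000, vy=9.002 → t=1.837, apex=4.134, x_land=77.498, impact vy=-9.002
  bounce: vy ← 0.85·9.002 = 7.651
Arc 5: start y=0.000, vy=7.651 → t=1.562, apex=2.987, x_land=90.771, impact vy=-7.651
  bounce: vy ← 0.85·7.651 = 6.504
Arc 6: start y=0.000, vy=6.504 → t=1.327, apex=2.158, x_land=102.053, impact vy=-6.504
  bounce: vy ← 0.85·6.504 = 5.528

1 2.576 10.962 21.899
2 2.543 7.920 43.511
3 2.161 5.722 61.882
4 1.837 4.134 77.498
5 1.562 2.987 90.771
6 1.327 2.158 102.053
final: 102.053 5.528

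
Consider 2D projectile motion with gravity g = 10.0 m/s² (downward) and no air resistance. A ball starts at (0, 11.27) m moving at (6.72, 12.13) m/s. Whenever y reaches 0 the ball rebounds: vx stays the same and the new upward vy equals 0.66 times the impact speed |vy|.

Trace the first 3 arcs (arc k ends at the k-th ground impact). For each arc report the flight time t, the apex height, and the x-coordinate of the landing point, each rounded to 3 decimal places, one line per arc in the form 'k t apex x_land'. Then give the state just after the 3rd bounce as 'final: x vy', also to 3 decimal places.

Arc 1: start y=11.270, vy=12.130 → t=3.143, apex=18.627, x_land=21.122, impact vy=-19.301
  bounce: vy ← 0.66·19.301 = 12.739
Arc 2: start y=0.000, vy=12.739 → t=2.548, apex=8.114, x_land=38.243, impact vy=-12.739
  bounce: vy ← 0.66·12.739 = 8.408
Arc 3: start y=0.000, vy=8.408 → t=1.682, apex=3.534, x_land=49.543, impact vy=-8.408
  bounce: vy ← 0.66·8.408 = 5.549

1 3.143 18.627 21.122
2 2.548 8.114 38.243
3 1.682 3.534 49.543
final: 49.543 5.549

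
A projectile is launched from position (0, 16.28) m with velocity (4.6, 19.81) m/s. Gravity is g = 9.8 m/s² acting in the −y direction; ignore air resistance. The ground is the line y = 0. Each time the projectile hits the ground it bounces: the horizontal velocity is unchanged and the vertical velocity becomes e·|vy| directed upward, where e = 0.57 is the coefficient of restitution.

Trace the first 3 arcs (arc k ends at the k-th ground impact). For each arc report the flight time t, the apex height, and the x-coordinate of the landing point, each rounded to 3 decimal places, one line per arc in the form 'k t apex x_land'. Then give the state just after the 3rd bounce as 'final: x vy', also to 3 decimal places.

1 4.743 36.302 21.819
2 3.103 11.795 36.093
3 1.769 3.832 44.229
final: 44.229 4.940

Arc 1: start y=16.280, vy=19.810 → t=4.743, apex=36.302, x_land=21.819, impact vy=-26.674
  bounce: vy ← 0.57·26.674 = 15.204
Arc 2: start y=0.000, vy=15.204 → t=3.103, apex=11.795, x_land=36.093, impact vy=-15.204
  bounce: vy ← 0.57·15.204 = 8.667
Arc 3: start y=0.000, vy=8.667 → t=1.769, apex=3.832, x_land=44.229, impact vy=-8.667
  bounce: vy ← 0.57·8.667 = 4.940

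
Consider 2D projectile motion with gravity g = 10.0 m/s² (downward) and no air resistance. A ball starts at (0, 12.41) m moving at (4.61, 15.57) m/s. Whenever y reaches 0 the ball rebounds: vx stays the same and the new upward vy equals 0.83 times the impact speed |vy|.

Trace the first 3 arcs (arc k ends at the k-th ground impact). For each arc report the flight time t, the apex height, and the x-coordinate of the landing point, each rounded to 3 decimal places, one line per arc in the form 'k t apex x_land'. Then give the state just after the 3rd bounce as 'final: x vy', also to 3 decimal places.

1 3.772 24.531 17.389
2 3.677 16.900 34.339
3 3.052 11.642 48.408
final: 48.408 12.665

Arc 1: start y=12.410, vy=15.570 → t=3.772, apex=24.531, x_land=17.389, impact vy=-22.150
  bounce: vy ← 0.83·22.150 = 18.385
Arc 2: start y=0.000, vy=18.385 → t=3.677, apex=16.900, x_land=34.339, impact vy=-18.385
  bounce: vy ← 0.83·18.385 = 15.259
Arc 3: start y=0.000, vy=15.259 → t=3.052, apex=11.642, x_land=48.408, impact vy=-15.259
  bounce: vy ← 0.83·15.259 = 12.665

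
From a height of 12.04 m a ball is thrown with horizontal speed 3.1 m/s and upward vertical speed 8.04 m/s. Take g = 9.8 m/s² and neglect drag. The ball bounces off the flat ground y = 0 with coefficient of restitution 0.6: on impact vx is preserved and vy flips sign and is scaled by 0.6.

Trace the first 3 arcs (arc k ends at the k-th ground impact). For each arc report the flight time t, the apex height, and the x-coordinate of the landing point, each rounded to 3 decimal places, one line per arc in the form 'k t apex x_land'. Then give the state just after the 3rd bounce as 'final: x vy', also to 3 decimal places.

1 2.590 15.338 8.028
2 2.123 5.522 14.609
3 1.274 1.988 18.558
final: 18.558 3.745

Arc 1: start y=12.040, vy=8.040 → t=2.590, apex=15.338, x_land=8.028, impact vy=-17.339
  bounce: vy ← 0.6·17.339 = 10.403
Arc 2: start y=0.000, vy=10.403 → t=2.123, apex=5.522, x_land=14.609, impact vy=-10.403
  bounce: vy ← 0.6·10.403 = 6.242
Arc 3: start y=0.000, vy=6.242 → t=1.274, apex=1.988, x_land=18.558, impact vy=-6.242
  bounce: vy ← 0.6·6.242 = 3.745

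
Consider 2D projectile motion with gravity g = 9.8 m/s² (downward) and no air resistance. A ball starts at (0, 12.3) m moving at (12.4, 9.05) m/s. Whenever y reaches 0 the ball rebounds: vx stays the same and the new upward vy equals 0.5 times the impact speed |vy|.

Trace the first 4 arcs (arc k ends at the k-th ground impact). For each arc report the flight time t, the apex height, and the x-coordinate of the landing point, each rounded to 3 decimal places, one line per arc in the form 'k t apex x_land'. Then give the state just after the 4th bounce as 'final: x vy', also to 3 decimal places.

Arc 1: start y=12.300, vy=9.050 → t=2.757, apex=16.479, x_land=34.191, impact vy=-17.972
  bounce: vy ← 0.5·17.972 = 8.986
Arc 2: start y=0.000, vy=8.986 → t=1.834, apex=4.120, x_land=56.930, impact vy=-8.986
  bounce: vy ← 0.5·8.986 = 4.493
Arc 3: start y=0.000, vy=4.493 → t=0.917, apex=1.030, x_land=68.300, impact vy=-4.493
  bounce: vy ← 0.5·4.493 = 2.246
Arc 4: start y=0.000, vy=2.246 → t=0.458, apex=0.257, x_land=73.985, impact vy=-2.246
  bounce: vy ← 0.5·2.246 = 1.123

1 2.757 16.479 34.191
2 1.834 4.120 56.930
3 0.917 1.030 68.300
4 0.458 0.257 73.985
final: 73.985 1.123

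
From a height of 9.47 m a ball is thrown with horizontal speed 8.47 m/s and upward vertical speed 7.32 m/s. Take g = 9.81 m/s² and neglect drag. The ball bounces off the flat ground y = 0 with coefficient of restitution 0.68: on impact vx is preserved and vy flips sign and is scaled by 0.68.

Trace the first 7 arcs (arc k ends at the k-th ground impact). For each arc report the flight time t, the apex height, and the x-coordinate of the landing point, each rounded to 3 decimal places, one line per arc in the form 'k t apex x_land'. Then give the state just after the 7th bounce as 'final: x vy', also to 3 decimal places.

1 2.323 12.201 19.679
2 2.145 5.642 37.846
3 1.459 2.609 50.201
4 0.992 1.206 58.601
5 0.674 0.558 64.314
6 0.459 0.258 68.198
7 0.312 0.119 70.840
final: 70.840 1.040

Arc 1: start y=9.470, vy=7.320 → t=2.323, apex=12.201, x_land=19.679, impact vy=-15.472
  bounce: vy ← 0.68·15.472 = 10.521
Arc 2: start y=0.000, vy=10.521 → t=2.145, apex=5.642, x_land=37.846, impact vy=-10.521
  bounce: vy ← 0.68·10.521 = 7.154
Arc 3: start y=0.000, vy=7.154 → t=1.459, apex=2.609, x_land=50.201, impact vy=-7.154
  bounce: vy ← 0.68·7.154 = 4.865
Arc 4: start y=0.000, vy=4.865 → t=0.992, apex=1.206, x_land=58.601, impact vy=-4.865
  bounce: vy ← 0.68·4.865 = 3.308
Arc 5: start y=0.000, vy=3.308 → t=0.674, apex=0.558, x_land=64.314, impact vy=-3.308
  bounce: vy ← 0.68·3.308 = 2.250
Arc 6: start y=0.000, vy=2.250 → t=0.459, apex=0.258, x_land=68.198, impact vy=-2.250
  bounce: vy ← 0.68·2.250 = 1.530
Arc 7: start y=0.000, vy=1.530 → t=0.312, apex=0.119, x_land=70.840, impact vy=-1.530
  bounce: vy ← 0.68·1.530 = 1.040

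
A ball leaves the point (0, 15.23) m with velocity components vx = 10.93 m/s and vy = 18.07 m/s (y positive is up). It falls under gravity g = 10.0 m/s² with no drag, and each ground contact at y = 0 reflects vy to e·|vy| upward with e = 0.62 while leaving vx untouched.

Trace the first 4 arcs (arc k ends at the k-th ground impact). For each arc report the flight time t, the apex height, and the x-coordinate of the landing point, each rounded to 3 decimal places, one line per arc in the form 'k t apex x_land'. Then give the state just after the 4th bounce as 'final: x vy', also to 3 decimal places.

1 4.319 31.556 47.209
2 3.115 12.130 81.258
3 1.931 4.663 102.368
4 1.197 1.792 115.456
final: 115.456 3.712

Arc 1: start y=15.230, vy=18.070 → t=4.319, apex=31.556, x_land=47.209, impact vy=-25.122
  bounce: vy ← 0.62·25.122 = 15.576
Arc 2: start y=0.000, vy=15.576 → t=3.115, apex=12.130, x_land=81.258, impact vy=-15.576
  bounce: vy ← 0.62·15.576 = 9.657
Arc 3: start y=0.000, vy=9.657 → t=1.931, apex=4.663, x_land=102.368, impact vy=-9.657
  bounce: vy ← 0.62·9.657 = 5.987
Arc 4: start y=0.000, vy=5.987 → t=1.197, apex=1.792, x_land=115.456, impact vy=-5.987
  bounce: vy ← 0.62·5.987 = 3.712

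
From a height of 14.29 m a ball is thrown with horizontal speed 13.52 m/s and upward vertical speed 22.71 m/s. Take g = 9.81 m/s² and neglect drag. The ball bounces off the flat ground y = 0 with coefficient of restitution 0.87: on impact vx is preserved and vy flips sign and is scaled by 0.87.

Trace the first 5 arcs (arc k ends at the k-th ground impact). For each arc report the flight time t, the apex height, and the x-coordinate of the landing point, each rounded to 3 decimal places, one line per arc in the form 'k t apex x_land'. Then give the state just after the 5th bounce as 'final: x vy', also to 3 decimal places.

Arc 1: start y=14.290, vy=22.710 → t=5.191, apex=40.577, x_land=70.185, impact vy=-28.215
  bounce: vy ← 0.87·28.215 = 24.547
Arc 2: start y=0.000, vy=24.547 → t=5.005, apex=30.712, x_land=137.847, impact vy=-24.547
  bounce: vy ← 0.87·24.547 = 21.356
Arc 3: start y=0.000, vy=21.356 → t=4.354, apex=23.246, x_land=196.713, impact vy=-21.356
  bounce: vy ← 0.87·21.356 = 18.580
Arc 4: start y=0.000, vy=18.580 → t=3.788, apex=17.595, x_land=247.926, impact vy=-18.580
  bounce: vy ← 0.87·18.580 = 16.165
Arc 5: start y=0.000, vy=16.165 → t=3.296, apex=13.318, x_land=292.482, impact vy=-16.165
  bounce: vy ← 0.87·16.165 = 14.063

1 5.191 40.577 70.185
2 5.005 30.712 137.847
3 4.354 23.246 196.713
4 3.788 17.595 247.926
5 3.296 13.318 292.482
final: 292.482 14.063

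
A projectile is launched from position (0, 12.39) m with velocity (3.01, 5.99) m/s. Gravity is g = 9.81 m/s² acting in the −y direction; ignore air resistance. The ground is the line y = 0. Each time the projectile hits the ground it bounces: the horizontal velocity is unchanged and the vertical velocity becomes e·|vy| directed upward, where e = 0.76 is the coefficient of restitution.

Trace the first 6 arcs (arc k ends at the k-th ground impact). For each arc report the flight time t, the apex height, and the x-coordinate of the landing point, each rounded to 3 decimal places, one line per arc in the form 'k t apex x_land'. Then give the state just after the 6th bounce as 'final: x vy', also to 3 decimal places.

1 2.313 14.219 6.963
2 2.588 8.213 14.752
3 1.967 4.744 20.673
4 1.495 2.740 25.172
5 1.136 1.583 28.591
6 0.863 0.914 31.190
final: 31.190 3.219

Arc 1: start y=12.390, vy=5.990 → t=2.313, apex=14.219, x_land=6.963, impact vy=-16.702
  bounce: vy ← 0.76·16.702 = 12.694
Arc 2: start y=0.000, vy=12.694 → t=2.588, apex=8.213, x_land=14.752, impact vy=-12.694
  bounce: vy ← 0.76·12.694 = 9.647
Arc 3: start y=0.000, vy=9.647 → t=1.967, apex=4.744, x_land=20.673, impact vy=-9.647
  bounce: vy ← 0.76·9.647 = 7.332
Arc 4: start y=0.000, vy=7.332 → t=1.495, apex=2.740, x_land=25.172, impact vy=-7.332
  bounce: vy ← 0.76·7.332 = 5.572
Arc 5: start y=0.000, vy=5.572 → t=1.136, apex=1.583, x_land=28.591, impact vy=-5.572
  bounce: vy ← 0.76·5.572 = 4.235
Arc 6: start y=0.000, vy=4.235 → t=0.863, apex=0.914, x_land=31.190, impact vy=-4.235
  bounce: vy ← 0.76·4.235 = 3.219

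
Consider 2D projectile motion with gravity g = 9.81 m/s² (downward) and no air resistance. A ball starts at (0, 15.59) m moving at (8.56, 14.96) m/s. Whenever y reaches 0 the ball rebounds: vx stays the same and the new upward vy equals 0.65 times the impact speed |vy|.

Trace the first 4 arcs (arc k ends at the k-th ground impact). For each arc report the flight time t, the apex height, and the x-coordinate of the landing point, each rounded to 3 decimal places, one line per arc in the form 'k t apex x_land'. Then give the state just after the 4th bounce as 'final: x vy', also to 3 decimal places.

Arc 1: start y=15.590, vy=14.960 → t=3.871, apex=26.997, x_land=33.136, impact vy=-23.015
  bounce: vy ← 0.65·23.015 = 14.960
Arc 2: start y=0.000, vy=14.960 → t=3.050, apex=11.406, x_land=59.243, impact vy=-14.960
  bounce: vy ← 0.65·14.960 = 9.724
Arc 3: start y=0.000, vy=9.724 → t=1.982, apex=4.819, x_land=76.212, impact vy=-9.724
  bounce: vy ← 0.65·9.724 = 6.320
Arc 4: start y=0.000, vy=6.320 → t=1.289, apex=2.036, x_land=87.242, impact vy=-6.320
  bounce: vy ← 0.65·6.320 = 4.108

1 3.871 26.997 33.136
2 3.050 11.406 59.243
3 1.982 4.819 76.212
4 1.289 2.036 87.242
final: 87.242 4.108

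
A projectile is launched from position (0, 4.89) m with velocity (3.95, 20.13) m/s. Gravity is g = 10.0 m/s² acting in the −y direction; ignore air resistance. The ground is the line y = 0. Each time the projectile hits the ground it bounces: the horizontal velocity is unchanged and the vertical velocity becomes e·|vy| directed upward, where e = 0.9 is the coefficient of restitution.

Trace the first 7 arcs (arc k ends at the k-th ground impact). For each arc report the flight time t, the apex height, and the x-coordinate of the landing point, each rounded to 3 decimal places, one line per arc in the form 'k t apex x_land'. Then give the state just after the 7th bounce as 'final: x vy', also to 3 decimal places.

1 4.256 25.151 16.810
2 4.037 20.372 32.757
3 3.633 16.501 47.108
4 3.270 13.366 60.025
5 2.943 10.827 71.650
6 2.649 8.770 82.112
7 2.384 7.103 91.528
final: 91.528 10.727

Arc 1: start y=4.890, vy=20.130 → t=4.256, apex=25.151, x_land=16.810, impact vy=-22.428
  bounce: vy ← 0.9·22.428 = 20.185
Arc 2: start y=0.000, vy=20.185 → t=4.037, apex=20.372, x_land=32.757, impact vy=-20.185
  bounce: vy ← 0.9·20.185 = 18.167
Arc 3: start y=0.000, vy=18.167 → t=3.633, apex=16.501, x_land=47.108, impact vy=-18.167
  bounce: vy ← 0.9·18.167 = 16.350
Arc 4: start y=0.000, vy=16.350 → t=3.270, apex=13.366, x_land=60.025, impact vy=-16.350
  bounce: vy ← 0.9·16.350 = 14.715
Arc 5: start y=0.000, vy=14.715 → t=2.943, apex=10.827, x_land=71.650, impact vy=-14.715
  bounce: vy ← 0.9·14.715 = 13.244
Arc 6: start y=0.000, vy=13.244 → t=2.649, apex=8.770, x_land=82.112, impact vy=-13.244
  bounce: vy ← 0.9·13.244 = 11.919
Arc 7: start y=0.000, vy=11.919 → t=2.384, apex=7.103, x_land=91.528, impact vy=-11.919
  bounce: vy ← 0.9·11.919 = 10.727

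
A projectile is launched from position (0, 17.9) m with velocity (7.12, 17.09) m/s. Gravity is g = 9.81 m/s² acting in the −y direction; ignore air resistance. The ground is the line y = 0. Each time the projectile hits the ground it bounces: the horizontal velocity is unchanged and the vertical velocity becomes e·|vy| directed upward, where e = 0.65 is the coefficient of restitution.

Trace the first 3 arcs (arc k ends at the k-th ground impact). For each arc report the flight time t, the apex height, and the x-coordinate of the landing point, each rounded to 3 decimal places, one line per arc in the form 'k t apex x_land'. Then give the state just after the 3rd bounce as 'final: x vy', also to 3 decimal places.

Arc 1: start y=17.900, vy=17.090 → t=4.327, apex=32.786, x_land=30.812, impact vy=-25.363
  bounce: vy ← 0.65·25.363 = 16.486
Arc 2: start y=0.000, vy=16.486 → t=3.361, apex=13.852, x_land=54.742, impact vy=-16.486
  bounce: vy ← 0.65·16.486 = 10.716
Arc 3: start y=0.000, vy=10.716 → t=2.185, apex=5.853, x_land=70.297, impact vy=-10.716
  bounce: vy ← 0.65·10.716 = 6.965

1 4.327 32.786 30.812
2 3.361 13.852 54.742
3 2.185 5.853 70.297
final: 70.297 6.965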